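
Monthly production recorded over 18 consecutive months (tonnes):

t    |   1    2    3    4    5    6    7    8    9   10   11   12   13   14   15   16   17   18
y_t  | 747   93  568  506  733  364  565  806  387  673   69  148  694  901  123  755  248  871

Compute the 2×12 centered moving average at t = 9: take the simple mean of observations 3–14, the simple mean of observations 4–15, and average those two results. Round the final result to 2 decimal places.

Sum over 3–14: 568 + 506 + 733 + 364 + 565 + 806 + 387 + 673 + 69 + 148 + 694 + 901 = 6414
Sum over 4–15: 506 + 733 + 364 + 565 + 806 + 387 + 673 + 69 + 148 + 694 + 901 + 123 = 5969
CMA at t=9 = (6414 + 5969) / (2·12) = 12383 / 24 = 515.96

515.96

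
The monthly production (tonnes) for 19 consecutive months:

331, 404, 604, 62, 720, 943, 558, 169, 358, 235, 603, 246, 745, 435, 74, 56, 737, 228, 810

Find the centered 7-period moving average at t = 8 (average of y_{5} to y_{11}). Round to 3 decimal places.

512.286

Sum of periods 5–11: 720 + 943 + 558 + 169 + 358 + 235 + 603 = 3586
Divide by 7: 3586 / 7 = 512.286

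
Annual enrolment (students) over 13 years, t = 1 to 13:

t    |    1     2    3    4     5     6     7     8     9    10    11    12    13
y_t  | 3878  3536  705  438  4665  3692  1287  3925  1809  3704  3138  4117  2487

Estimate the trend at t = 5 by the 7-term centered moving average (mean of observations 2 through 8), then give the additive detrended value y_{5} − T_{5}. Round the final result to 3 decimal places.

2058.143

Trend T_5 = (3536 + 705 + 438 + 4665 + 3692 + 1287 + 3925) / 7 = 18248/7 = 2606.85714
Detrended value: 4665 − 2606.85714 = 2058.143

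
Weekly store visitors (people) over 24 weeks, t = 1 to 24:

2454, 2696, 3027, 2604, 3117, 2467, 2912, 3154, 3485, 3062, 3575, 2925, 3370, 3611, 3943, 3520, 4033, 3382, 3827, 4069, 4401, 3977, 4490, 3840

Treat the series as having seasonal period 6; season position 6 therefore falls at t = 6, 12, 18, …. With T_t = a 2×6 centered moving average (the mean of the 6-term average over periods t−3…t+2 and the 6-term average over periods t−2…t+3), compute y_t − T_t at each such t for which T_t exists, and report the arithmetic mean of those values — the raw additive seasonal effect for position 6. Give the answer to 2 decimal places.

-451.44

Season position 6 occurs at t = 6, 12, 18 (where T_t is defined).
t=6: T_6 = 2918.3333; y_6 − T_6 = 2467 − 2918.3333 = -451.3333
t=12: T_12 = 3376.1667; y_12 − T_12 = 2925 − 3376.1667 = -451.1667
t=18: T_18 = 3833.8333; y_18 − T_18 = 3382 − 3833.8333 = -451.8333
Mean deviation: (-451.3333 + -451.1667 + -451.8333) / 3 = -451.44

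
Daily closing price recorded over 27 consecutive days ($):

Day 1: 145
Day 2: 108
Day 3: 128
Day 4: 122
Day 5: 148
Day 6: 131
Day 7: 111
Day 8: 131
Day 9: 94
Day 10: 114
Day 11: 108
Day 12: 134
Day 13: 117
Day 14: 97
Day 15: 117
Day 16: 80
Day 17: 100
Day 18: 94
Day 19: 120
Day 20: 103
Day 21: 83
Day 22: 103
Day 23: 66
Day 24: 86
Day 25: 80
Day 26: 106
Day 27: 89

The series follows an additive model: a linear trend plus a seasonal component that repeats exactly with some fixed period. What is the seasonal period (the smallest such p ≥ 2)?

First differences y_{t+1} − y_t: -37, 20, -6, 26, -17, -20, 20, -37, 20, -6, 26, -17, -20, 20, -37, 20, …
The difference pattern repeats every 7 terms and not for any smaller step, so p = 7.

7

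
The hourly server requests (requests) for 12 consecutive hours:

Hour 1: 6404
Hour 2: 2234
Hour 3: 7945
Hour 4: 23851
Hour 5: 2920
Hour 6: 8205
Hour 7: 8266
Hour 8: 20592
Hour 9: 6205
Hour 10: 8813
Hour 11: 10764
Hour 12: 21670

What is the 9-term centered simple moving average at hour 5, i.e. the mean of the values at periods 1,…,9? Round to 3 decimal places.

9624.667

Sum of periods 1–9: 6404 + 2234 + 7945 + 23851 + 2920 + 8205 + 8266 + 20592 + 6205 = 86622
Divide by 9: 86622 / 9 = 9624.667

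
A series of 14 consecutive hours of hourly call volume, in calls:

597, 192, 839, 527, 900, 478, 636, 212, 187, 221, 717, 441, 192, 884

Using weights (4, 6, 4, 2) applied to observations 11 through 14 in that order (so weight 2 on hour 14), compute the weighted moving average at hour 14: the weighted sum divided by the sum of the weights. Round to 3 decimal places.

503.125

Weighted sum: 4·717 + 6·441 + 4·192 + 2·884 = 2868 + 2646 + 768 + 1768 = 8050
Weight total: 4 + 6 + 4 + 2 = 16
WMA = 8050 / 16 = 503.125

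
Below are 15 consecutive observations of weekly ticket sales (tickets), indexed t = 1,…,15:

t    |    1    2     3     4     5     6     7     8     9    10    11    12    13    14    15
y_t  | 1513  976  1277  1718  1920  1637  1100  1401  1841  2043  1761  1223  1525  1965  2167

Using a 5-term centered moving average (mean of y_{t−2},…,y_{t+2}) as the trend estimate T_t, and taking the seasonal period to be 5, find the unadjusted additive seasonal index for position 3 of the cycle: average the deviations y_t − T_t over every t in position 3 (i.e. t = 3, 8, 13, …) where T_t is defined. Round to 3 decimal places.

-203.467

Season position 3 occurs at t = 3, 8, 13 (where T_t is defined).
t=3: T_3 = 1480.80000; y_3 − T_3 = 1277 − 1480.80000 = -203.80000
t=8: T_8 = 1604.40000; y_8 − T_8 = 1401 − 1604.40000 = -203.40000
t=13: T_13 = 1728.20000; y_13 − T_13 = 1525 − 1728.20000 = -203.20000
Mean deviation: (-203.80000 + -203.40000 + -203.20000) / 3 = -203.467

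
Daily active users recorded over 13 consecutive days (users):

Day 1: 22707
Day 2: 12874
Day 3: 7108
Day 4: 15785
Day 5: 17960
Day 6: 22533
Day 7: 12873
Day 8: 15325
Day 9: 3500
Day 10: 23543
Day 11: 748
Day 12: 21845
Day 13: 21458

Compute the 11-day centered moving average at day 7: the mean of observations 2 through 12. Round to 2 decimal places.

14008.55

Sum of periods 2–12: 12874 + 7108 + 15785 + 17960 + 22533 + 12873 + 15325 + 3500 + 23543 + 748 + 21845 = 154094
Divide by 11: 154094 / 11 = 14008.55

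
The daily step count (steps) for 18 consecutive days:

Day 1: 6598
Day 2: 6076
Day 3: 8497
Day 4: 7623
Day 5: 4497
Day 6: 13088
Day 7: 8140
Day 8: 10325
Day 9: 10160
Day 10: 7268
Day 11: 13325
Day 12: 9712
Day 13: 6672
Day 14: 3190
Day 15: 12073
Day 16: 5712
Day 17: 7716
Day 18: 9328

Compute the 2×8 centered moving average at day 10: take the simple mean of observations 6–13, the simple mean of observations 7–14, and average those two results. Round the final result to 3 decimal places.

Sum over 6–13: 13088 + 8140 + 10325 + 10160 + 7268 + 13325 + 9712 + 6672 = 78690
Sum over 7–14: 8140 + 10325 + 10160 + 7268 + 13325 + 9712 + 6672 + 3190 = 68792
CMA at t=10 = (78690 + 68792) / (2·8) = 147482 / 16 = 9217.625

9217.625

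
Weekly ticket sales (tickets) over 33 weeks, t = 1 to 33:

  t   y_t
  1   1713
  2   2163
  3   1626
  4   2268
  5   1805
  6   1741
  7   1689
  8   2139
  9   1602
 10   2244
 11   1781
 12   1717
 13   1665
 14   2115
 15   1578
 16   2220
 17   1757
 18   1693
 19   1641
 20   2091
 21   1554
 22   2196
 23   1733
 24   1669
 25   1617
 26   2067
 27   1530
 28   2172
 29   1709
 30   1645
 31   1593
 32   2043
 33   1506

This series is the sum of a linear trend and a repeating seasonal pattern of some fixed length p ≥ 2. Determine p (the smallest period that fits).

First differences y_{t+1} − y_t: 450, -537, 642, -463, -64, -52, 450, -537, 642, -463, -64, -52, 450, -537, …
The difference pattern repeats every 6 terms and not for any smaller step, so p = 6.

6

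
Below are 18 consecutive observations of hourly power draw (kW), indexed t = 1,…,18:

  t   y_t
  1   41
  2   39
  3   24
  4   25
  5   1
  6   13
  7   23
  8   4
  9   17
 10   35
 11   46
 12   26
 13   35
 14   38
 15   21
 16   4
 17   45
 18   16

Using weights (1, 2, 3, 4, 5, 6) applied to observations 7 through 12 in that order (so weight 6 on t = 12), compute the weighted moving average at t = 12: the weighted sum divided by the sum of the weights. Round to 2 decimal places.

28.95

Weighted sum: 1·23 + 2·4 + 3·17 + 4·35 + 5·46 + 6·26 = 23 + 8 + 51 + 140 + 230 + 156 = 608
Weight total: 1 + 2 + 3 + 4 + 5 + 6 = 21
WMA = 608 / 21 = 28.95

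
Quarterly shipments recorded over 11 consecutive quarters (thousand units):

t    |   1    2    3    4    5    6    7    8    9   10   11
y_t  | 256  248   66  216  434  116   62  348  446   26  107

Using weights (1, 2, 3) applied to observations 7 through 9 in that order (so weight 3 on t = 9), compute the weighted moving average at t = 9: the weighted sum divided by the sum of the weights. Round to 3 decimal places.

Weighted sum: 1·62 + 2·348 + 3·446 = 62 + 696 + 1338 = 2096
Weight total: 1 + 2 + 3 = 6
WMA = 2096 / 6 = 349.333

349.333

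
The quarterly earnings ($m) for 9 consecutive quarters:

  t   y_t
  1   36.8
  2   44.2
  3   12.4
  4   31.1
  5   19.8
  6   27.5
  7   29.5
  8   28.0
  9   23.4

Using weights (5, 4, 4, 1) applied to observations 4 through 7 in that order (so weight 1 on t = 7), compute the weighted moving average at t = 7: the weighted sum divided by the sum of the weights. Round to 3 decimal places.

26.729

Weighted sum: 5·31.1 + 4·19.8 + 4·27.5 + 1·29.5 = 155.5 + 79.2 + 110.0 + 29.5 = 374.2
Weight total: 5 + 4 + 4 + 1 = 14
WMA = 374.2 / 14 = 26.729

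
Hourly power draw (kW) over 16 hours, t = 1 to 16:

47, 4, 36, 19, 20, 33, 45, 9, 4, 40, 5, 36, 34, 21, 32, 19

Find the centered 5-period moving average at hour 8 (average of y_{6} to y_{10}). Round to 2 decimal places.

26.20

Sum of periods 6–10: 33 + 45 + 9 + 4 + 40 = 131
Divide by 5: 131 / 5 = 26.20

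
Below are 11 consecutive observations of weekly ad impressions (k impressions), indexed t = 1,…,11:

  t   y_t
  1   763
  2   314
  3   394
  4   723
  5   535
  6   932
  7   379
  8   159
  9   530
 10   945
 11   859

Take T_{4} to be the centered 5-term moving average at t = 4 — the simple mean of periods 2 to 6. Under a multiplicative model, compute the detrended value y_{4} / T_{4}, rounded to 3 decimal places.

Trend T_4 = (314 + 394 + 723 + 535 + 932) / 5 = 2898/5 = 579.60000
Ratio to trend: 723 / 579.60000 = 1.247

1.247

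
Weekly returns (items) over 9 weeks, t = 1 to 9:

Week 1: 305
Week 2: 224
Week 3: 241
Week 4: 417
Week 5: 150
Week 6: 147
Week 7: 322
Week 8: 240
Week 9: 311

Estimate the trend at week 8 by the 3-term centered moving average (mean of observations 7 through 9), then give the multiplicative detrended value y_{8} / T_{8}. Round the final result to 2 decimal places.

0.82

Trend T_8 = (322 + 240 + 311) / 3 = 873/3 = 291.0000
Ratio to trend: 240 / 291.0000 = 0.82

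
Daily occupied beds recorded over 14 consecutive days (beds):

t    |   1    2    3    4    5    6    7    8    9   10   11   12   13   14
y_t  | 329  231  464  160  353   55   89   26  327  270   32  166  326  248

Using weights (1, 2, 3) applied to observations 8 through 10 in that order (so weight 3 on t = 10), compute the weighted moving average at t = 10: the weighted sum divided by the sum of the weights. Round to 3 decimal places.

248.333

Weighted sum: 1·26 + 2·327 + 3·270 = 26 + 654 + 810 = 1490
Weight total: 1 + 2 + 3 = 6
WMA = 1490 / 6 = 248.333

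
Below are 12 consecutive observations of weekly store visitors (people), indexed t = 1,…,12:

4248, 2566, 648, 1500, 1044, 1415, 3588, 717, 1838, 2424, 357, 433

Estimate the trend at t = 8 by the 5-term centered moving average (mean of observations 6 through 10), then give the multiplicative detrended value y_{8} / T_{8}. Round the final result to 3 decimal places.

Trend T_8 = (1415 + 3588 + 717 + 1838 + 2424) / 5 = 9982/5 = 1996.40000
Ratio to trend: 717 / 1996.40000 = 0.359

0.359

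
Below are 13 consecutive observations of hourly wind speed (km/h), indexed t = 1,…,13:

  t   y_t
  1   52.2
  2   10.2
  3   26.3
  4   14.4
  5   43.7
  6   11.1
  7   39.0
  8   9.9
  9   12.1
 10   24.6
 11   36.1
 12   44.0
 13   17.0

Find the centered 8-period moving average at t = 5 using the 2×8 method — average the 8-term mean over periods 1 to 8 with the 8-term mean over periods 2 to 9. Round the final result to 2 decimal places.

Sum over 1–8: 52.2 + 10.2 + 26.3 + 14.4 + 43.7 + 11.1 + 39.0 + 9.9 = 206.8
Sum over 2–9: 10.2 + 26.3 + 14.4 + 43.7 + 11.1 + 39.0 + 9.9 + 12.1 = 166.7
CMA at t=5 = (206.8 + 166.7) / (2·8) = 373.5 / 16 = 23.34

23.34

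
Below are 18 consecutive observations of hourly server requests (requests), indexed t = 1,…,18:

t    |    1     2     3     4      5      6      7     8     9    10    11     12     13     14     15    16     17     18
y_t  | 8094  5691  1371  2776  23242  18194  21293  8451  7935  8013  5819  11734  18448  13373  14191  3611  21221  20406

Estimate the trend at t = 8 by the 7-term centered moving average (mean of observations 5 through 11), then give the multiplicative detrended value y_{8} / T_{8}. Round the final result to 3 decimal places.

0.636

Trend T_8 = (23242 + 18194 + 21293 + 8451 + 7935 + 8013 + 5819) / 7 = 92947/7 = 13278.14286
Ratio to trend: 8451 / 13278.14286 = 0.636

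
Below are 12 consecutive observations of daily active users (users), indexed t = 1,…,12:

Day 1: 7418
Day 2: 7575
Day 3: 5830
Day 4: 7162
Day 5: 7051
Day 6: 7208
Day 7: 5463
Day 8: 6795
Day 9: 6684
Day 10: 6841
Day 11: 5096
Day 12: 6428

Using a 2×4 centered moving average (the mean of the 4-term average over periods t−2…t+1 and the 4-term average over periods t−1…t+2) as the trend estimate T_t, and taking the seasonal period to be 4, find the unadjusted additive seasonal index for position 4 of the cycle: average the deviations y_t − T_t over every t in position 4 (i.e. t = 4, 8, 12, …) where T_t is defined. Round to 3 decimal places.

303.375

Season position 4 occurs at t = 4, 8 (where T_t is defined).
t=4: T_4 = 6858.62500; y_4 − T_4 = 7162 − 6858.62500 = 303.37500
t=8: T_8 = 6491.62500; y_8 − T_8 = 6795 − 6491.62500 = 303.37500
Mean deviation: (303.37500 + 303.37500) / 2 = 303.375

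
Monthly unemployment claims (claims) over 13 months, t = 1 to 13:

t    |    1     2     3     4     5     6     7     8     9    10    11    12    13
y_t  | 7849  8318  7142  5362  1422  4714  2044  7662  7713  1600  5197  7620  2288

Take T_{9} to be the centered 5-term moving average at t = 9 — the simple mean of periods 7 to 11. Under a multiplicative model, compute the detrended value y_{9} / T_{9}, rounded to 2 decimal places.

1.59

Trend T_9 = (2044 + 7662 + 7713 + 1600 + 5197) / 5 = 24216/5 = 4843.2000
Ratio to trend: 7713 / 4843.2000 = 1.59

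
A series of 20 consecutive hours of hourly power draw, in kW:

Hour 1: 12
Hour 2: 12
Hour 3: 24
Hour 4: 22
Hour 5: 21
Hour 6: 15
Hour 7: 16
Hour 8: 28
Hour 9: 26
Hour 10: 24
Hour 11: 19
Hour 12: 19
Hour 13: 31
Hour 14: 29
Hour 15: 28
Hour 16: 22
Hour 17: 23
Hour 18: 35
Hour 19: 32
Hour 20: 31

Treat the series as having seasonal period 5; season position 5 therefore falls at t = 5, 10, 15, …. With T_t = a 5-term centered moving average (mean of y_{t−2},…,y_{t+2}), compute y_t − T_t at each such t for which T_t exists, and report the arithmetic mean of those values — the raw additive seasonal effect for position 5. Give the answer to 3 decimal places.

Season position 5 occurs at t = 5, 10, 15 (where T_t is defined).
t=5: T_5 = 19.60000; y_5 − T_5 = 21 − 19.60000 = 1.40000
t=10: T_10 = 23.20000; y_10 − T_10 = 24 − 23.20000 = 0.80000
t=15: T_15 = 26.60000; y_15 − T_15 = 28 − 26.60000 = 1.40000
Mean deviation: (1.40000 + 0.80000 + 1.40000) / 3 = 1.200

1.200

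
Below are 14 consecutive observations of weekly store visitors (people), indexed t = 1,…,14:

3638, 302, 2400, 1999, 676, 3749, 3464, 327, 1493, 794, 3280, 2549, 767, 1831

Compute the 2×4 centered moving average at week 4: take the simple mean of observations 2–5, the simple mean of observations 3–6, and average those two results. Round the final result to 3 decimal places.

1775.125

Sum over 2–5: 302 + 2400 + 1999 + 676 = 5377
Sum over 3–6: 2400 + 1999 + 676 + 3749 = 8824
CMA at t=4 = (5377 + 8824) / (2·4) = 14201 / 8 = 1775.125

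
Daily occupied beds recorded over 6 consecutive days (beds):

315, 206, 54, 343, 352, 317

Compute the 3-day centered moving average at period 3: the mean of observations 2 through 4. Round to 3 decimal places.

Sum of periods 2–4: 206 + 54 + 343 = 603
Divide by 3: 603 / 3 = 201.000

201.000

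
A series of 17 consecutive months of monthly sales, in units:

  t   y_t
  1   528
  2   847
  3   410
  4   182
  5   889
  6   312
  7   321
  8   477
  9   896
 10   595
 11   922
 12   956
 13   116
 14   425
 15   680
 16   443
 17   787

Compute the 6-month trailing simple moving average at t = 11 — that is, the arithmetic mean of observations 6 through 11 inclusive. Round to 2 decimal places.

Sum of periods 6–11: 312 + 321 + 477 + 896 + 595 + 922 = 3523
Divide by 6: 3523 / 6 = 587.17

587.17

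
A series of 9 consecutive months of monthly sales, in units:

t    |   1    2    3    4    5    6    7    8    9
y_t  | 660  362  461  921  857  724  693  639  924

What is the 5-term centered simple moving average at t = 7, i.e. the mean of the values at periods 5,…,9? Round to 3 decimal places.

767.400

Sum of periods 5–9: 857 + 724 + 693 + 639 + 924 = 3837
Divide by 5: 3837 / 5 = 767.400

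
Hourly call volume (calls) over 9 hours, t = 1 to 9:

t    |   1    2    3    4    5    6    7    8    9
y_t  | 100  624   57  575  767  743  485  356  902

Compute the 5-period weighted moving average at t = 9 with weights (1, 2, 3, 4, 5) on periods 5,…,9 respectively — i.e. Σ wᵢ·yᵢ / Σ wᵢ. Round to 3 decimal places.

Weighted sum: 1·767 + 2·743 + 3·485 + 4·356 + 5·902 = 767 + 1486 + 1455 + 1424 + 4510 = 9642
Weight total: 1 + 2 + 3 + 4 + 5 = 15
WMA = 9642 / 15 = 642.800

642.800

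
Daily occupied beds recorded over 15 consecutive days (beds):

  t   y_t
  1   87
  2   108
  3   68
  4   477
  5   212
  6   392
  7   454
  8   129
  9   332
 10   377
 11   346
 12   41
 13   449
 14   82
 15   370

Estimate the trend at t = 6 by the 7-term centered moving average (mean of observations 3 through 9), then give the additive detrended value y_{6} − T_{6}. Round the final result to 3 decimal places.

97.143

Trend T_6 = (68 + 477 + 212 + 392 + 454 + 129 + 332) / 7 = 2064/7 = 294.85714
Detrended value: 392 − 294.85714 = 97.143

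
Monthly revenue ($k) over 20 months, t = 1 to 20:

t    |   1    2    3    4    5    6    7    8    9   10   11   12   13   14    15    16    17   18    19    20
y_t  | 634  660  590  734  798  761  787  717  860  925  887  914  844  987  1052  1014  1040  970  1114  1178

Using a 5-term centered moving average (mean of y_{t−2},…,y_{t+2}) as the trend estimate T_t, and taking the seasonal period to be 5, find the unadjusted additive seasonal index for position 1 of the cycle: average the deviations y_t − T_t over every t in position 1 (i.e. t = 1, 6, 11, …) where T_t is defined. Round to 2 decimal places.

1.33

Season position 1 occurs at t = 6, 11, 16 (where T_t is defined).
t=6: T_6 = 759.4000; y_6 − T_6 = 761 − 759.4000 = 1.6000
t=11: T_11 = 886.0000; y_11 − T_11 = 887 − 886.0000 = 1.0000
t=16: T_16 = 1012.6000; y_16 − T_16 = 1014 − 1012.6000 = 1.4000
Mean deviation: (1.6000 + 1.0000 + 1.4000) / 3 = 1.33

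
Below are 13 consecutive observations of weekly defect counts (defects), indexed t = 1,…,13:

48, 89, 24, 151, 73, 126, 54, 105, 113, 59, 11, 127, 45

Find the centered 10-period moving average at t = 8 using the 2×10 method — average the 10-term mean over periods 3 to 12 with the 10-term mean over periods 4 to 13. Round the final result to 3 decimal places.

Sum over 3–12: 24 + 151 + 73 + 126 + 54 + 105 + 113 + 59 + 11 + 127 = 843
Sum over 4–13: 151 + 73 + 126 + 54 + 105 + 113 + 59 + 11 + 127 + 45 = 864
CMA at t=8 = (843 + 864) / (2·10) = 1707 / 20 = 85.350

85.350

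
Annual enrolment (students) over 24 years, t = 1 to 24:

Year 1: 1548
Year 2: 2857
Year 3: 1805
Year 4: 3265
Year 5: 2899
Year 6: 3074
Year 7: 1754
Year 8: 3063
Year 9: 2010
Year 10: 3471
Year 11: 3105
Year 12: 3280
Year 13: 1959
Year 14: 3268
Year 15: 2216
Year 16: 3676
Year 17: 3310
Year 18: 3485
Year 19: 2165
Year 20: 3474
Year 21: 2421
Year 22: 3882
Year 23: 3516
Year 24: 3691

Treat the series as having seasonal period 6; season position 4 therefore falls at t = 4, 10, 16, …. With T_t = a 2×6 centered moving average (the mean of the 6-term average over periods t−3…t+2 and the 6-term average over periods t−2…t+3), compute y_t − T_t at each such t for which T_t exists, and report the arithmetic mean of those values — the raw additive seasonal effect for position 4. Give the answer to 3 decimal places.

673.250

Season position 4 occurs at t = 4, 10, 16 (where T_t is defined).
t=4: T_4 = 2591.83333; y_4 − T_4 = 3265 − 2591.83333 = 673.16667
t=10: T_10 = 2797.58333; y_10 − T_10 = 3471 − 2797.58333 = 673.41667
t=16: T_16 = 3002.83333; y_16 − T_16 = 3676 − 3002.83333 = 673.16667
Mean deviation: (673.16667 + 673.41667 + 673.16667) / 3 = 673.250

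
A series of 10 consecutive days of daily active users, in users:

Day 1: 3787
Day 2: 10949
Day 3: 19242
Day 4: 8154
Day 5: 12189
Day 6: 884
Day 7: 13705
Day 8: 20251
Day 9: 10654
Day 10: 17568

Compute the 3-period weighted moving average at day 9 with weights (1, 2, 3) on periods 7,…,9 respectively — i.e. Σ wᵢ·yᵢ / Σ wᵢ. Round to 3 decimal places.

14361.500

Weighted sum: 1·13705 + 2·20251 + 3·10654 = 13705 + 40502 + 31962 = 86169
Weight total: 1 + 2 + 3 = 6
WMA = 86169 / 6 = 14361.500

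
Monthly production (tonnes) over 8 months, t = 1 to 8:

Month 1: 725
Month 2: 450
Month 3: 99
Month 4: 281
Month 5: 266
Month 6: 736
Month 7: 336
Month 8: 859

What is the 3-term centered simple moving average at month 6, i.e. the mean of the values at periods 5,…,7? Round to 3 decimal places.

446.000

Sum of periods 5–7: 266 + 736 + 336 = 1338
Divide by 3: 1338 / 3 = 446.000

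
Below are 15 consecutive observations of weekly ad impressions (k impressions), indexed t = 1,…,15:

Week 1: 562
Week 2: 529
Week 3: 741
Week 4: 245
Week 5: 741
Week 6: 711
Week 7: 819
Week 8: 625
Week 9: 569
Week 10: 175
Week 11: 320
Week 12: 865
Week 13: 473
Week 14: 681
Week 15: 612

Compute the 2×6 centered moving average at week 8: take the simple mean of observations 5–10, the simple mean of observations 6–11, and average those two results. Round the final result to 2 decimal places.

571.58

Sum over 5–10: 741 + 711 + 819 + 625 + 569 + 175 = 3640
Sum over 6–11: 711 + 819 + 625 + 569 + 175 + 320 = 3219
CMA at t=8 = (3640 + 3219) / (2·6) = 6859 / 12 = 571.58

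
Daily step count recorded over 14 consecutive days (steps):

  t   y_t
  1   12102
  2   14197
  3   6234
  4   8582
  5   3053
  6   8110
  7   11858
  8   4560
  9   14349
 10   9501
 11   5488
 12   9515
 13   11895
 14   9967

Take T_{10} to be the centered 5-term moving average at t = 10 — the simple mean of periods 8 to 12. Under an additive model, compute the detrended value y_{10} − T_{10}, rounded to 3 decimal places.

Trend T_10 = (4560 + 14349 + 9501 + 5488 + 9515) / 5 = 43413/5 = 8682.60000
Detrended value: 9501 − 8682.60000 = 818.400

818.400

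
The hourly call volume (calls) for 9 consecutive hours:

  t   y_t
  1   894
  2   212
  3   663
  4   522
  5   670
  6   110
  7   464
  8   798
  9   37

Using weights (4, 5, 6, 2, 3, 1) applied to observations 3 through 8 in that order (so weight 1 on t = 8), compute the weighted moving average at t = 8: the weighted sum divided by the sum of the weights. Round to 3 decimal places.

556.762

Weighted sum: 4·663 + 5·522 + 6·670 + 2·110 + 3·464 + 1·798 = 2652 + 2610 + 4020 + 220 + 1392 + 798 = 11692
Weight total: 4 + 5 + 6 + 2 + 3 + 1 = 21
WMA = 11692 / 21 = 556.762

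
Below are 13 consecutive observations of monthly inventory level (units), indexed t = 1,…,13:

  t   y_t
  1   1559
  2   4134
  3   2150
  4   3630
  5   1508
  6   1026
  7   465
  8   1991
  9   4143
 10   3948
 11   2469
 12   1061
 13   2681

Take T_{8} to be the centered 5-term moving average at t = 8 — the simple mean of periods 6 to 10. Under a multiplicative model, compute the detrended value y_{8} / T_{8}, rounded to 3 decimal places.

Trend T_8 = (1026 + 465 + 1991 + 4143 + 3948) / 5 = 11573/5 = 2314.60000
Ratio to trend: 1991 / 2314.60000 = 0.860

0.860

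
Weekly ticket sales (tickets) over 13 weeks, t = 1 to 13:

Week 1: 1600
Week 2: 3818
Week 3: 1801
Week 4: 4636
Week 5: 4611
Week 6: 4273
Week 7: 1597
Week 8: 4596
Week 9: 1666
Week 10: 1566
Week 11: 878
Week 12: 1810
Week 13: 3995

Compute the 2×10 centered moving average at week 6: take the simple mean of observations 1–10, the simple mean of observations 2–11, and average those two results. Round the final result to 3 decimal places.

2980.300

Sum over 1–10: 1600 + 3818 + 1801 + 4636 + 4611 + 4273 + 1597 + 4596 + 1666 + 1566 = 30164
Sum over 2–11: 3818 + 1801 + 4636 + 4611 + 4273 + 1597 + 4596 + 1666 + 1566 + 878 = 29442
CMA at t=6 = (30164 + 29442) / (2·10) = 59606 / 20 = 2980.300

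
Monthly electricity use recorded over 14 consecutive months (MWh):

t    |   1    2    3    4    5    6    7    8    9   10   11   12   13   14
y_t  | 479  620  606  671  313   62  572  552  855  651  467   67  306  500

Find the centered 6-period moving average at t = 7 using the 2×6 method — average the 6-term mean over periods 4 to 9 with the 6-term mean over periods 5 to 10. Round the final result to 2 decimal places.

Sum over 4–9: 671 + 313 + 62 + 572 + 552 + 855 = 3025
Sum over 5–10: 313 + 62 + 572 + 552 + 855 + 651 = 3005
CMA at t=7 = (3025 + 3005) / (2·6) = 6030 / 12 = 502.50

502.50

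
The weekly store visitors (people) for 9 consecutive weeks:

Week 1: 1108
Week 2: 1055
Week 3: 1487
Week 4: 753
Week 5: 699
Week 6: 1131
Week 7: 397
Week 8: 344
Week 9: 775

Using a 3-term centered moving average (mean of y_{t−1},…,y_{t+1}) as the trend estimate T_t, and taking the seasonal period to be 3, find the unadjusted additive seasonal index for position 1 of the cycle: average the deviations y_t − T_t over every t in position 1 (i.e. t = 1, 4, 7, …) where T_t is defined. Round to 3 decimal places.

-226.833

Season position 1 occurs at t = 4, 7 (where T_t is defined).
t=4: T_4 = 979.66667; y_4 − T_4 = 753 − 979.66667 = -226.66667
t=7: T_7 = 624.00000; y_7 − T_7 = 397 − 624.00000 = -227.00000
Mean deviation: (-226.66667 + -227.00000) / 2 = -226.833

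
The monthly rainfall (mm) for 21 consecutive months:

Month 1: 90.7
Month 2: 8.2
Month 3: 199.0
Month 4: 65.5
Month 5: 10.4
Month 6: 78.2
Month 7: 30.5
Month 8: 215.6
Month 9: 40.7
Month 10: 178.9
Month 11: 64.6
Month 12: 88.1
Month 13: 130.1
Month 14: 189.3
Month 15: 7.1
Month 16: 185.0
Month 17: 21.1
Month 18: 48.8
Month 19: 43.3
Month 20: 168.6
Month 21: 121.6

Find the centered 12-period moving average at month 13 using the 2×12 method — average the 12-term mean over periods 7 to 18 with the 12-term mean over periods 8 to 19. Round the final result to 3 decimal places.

Sum over 7–18: 30.5 + 215.6 + 40.7 + 178.9 + 64.6 + 88.1 + 130.1 + 189.3 + 7.1 + 185.0 + 21.1 + 48.8 = 1199.8
Sum over 8–19: 215.6 + 40.7 + 178.9 + 64.6 + 88.1 + 130.1 + 189.3 + 7.1 + 185.0 + 21.1 + 48.8 + 43.3 = 1212.6
CMA at t=13 = (1199.8 + 1212.6) / (2·12) = 2412.4 / 24 = 100.517

100.517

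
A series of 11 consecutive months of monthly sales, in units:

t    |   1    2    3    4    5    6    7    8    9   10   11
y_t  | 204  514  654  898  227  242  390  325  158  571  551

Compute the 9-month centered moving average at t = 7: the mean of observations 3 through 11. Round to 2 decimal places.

Sum of periods 3–11: 654 + 898 + 227 + 242 + 390 + 325 + 158 + 571 + 551 = 4016
Divide by 9: 4016 / 9 = 446.22

446.22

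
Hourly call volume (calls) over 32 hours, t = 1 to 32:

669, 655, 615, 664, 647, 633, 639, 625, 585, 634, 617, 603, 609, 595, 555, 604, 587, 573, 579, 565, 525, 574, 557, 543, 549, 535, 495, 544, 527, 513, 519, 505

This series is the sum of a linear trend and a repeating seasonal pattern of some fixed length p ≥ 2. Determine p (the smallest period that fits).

First differences y_{t+1} − y_t: -14, -40, 49, -17, -14, 6, -14, -40, 49, -17, -14, 6, -14, -40, …
The difference pattern repeats every 6 terms and not for any smaller step, so p = 6.

6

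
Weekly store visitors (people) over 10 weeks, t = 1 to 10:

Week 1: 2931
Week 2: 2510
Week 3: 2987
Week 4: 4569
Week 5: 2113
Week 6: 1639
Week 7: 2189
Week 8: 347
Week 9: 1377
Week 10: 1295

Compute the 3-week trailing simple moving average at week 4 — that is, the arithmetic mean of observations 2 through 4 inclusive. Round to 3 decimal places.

3355.333

Sum of periods 2–4: 2510 + 2987 + 4569 = 10066
Divide by 3: 10066 / 3 = 3355.333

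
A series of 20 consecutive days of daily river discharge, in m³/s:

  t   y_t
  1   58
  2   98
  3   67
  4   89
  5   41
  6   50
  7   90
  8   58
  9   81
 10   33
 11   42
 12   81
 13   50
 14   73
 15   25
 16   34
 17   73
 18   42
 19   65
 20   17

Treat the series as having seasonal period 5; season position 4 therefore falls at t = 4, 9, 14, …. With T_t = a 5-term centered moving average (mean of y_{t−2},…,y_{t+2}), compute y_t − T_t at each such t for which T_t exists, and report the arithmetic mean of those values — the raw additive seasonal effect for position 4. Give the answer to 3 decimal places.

20.200

Season position 4 occurs at t = 4, 9, 14 (where T_t is defined).
t=4: T_4 = 69.00000; y_4 − T_4 = 89 − 69.00000 = 20.00000
t=9: T_9 = 60.80000; y_9 − T_9 = 81 − 60.80000 = 20.20000
t=14: T_14 = 52.60000; y_14 − T_14 = 73 − 52.60000 = 20.40000
Mean deviation: (20.00000 + 20.20000 + 20.40000) / 3 = 20.200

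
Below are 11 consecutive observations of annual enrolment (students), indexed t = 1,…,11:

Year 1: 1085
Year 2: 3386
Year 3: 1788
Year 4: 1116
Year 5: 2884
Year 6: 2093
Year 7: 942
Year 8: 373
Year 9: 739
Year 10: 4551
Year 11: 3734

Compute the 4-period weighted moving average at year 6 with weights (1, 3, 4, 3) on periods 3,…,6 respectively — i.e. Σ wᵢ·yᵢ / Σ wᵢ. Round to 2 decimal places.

2086.45

Weighted sum: 1·1788 + 3·1116 + 4·2884 + 3·2093 = 1788 + 3348 + 11536 + 6279 = 22951
Weight total: 1 + 3 + 4 + 3 = 11
WMA = 22951 / 11 = 2086.45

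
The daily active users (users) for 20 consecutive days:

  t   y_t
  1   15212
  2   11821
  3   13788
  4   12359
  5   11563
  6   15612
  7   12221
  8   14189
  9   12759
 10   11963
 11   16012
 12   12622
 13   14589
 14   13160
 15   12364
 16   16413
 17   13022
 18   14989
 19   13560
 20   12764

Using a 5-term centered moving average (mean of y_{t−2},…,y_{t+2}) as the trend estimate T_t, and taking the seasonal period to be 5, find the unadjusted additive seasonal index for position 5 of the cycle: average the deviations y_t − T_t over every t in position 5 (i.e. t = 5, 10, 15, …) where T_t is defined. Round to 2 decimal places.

-1545.73

Season position 5 occurs at t = 5, 10, 15 (where T_t is defined).
t=5: T_5 = 13108.6000; y_5 − T_5 = 11563 − 13108.6000 = -1545.6000
t=10: T_10 = 13509.0000; y_10 − T_10 = 11963 − 13509.0000 = -1546.0000
t=15: T_15 = 13909.6000; y_15 − T_15 = 12364 − 13909.6000 = -1545.6000
Mean deviation: (-1545.6000 + -1546.0000 + -1545.6000) / 3 = -1545.73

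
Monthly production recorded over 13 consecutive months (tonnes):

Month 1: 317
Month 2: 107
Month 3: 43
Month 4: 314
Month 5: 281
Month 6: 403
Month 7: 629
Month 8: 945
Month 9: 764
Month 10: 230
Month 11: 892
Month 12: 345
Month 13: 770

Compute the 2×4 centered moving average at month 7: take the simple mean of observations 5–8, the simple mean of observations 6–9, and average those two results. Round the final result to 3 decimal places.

624.875

Sum over 5–8: 281 + 403 + 629 + 945 = 2258
Sum over 6–9: 403 + 629 + 945 + 764 = 2741
CMA at t=7 = (2258 + 2741) / (2·4) = 4999 / 8 = 624.875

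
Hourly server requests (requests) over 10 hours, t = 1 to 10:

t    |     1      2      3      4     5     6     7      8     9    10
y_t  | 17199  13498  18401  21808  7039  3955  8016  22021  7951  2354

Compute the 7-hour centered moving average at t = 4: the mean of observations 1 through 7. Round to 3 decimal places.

Sum of periods 1–7: 17199 + 13498 + 18401 + 21808 + 7039 + 3955 + 8016 = 89916
Divide by 7: 89916 / 7 = 12845.143

12845.143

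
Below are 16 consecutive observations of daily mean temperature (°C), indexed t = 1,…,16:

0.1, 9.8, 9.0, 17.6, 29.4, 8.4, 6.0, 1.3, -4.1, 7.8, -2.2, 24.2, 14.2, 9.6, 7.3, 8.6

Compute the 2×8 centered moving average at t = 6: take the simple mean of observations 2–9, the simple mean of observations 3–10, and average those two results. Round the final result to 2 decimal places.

Sum over 2–9: 9.8 + 9.0 + 17.6 + 29.4 + 8.4 + 6.0 + 1.3 + (-4.1) = 77.4
Sum over 3–10: 9.0 + 17.6 + 29.4 + 8.4 + 6.0 + 1.3 + (-4.1) + 7.8 = 75.4
CMA at t=6 = (77.4 + 75.4) / (2·8) = 152.8 / 16 = 9.55

9.55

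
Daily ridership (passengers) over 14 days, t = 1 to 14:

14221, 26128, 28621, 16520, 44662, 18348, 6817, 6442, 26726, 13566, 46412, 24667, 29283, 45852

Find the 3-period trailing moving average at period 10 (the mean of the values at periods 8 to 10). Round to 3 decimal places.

15578.000

Sum of periods 8–10: 6442 + 26726 + 13566 = 46734
Divide by 3: 46734 / 3 = 15578.000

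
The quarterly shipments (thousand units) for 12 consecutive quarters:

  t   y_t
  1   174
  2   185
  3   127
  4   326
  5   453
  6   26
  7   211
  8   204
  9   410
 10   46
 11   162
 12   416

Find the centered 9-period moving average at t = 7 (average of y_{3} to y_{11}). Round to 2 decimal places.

Sum of periods 3–11: 127 + 326 + 453 + 26 + 211 + 204 + 410 + 46 + 162 = 1965
Divide by 9: 1965 / 9 = 218.33

218.33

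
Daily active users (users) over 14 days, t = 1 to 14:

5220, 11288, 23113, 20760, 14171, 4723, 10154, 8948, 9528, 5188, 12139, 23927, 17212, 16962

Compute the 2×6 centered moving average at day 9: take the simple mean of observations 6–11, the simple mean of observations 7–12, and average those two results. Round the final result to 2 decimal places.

Sum over 6–11: 4723 + 10154 + 8948 + 9528 + 5188 + 12139 = 50680
Sum over 7–12: 10154 + 8948 + 9528 + 5188 + 12139 + 23927 = 69884
CMA at t=9 = (50680 + 69884) / (2·6) = 120564 / 12 = 10047.00

10047.00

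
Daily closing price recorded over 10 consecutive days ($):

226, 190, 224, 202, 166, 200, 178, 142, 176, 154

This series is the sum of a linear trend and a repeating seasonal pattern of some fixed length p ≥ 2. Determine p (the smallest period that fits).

3

First differences y_{t+1} − y_t: -36, 34, -22, -36, 34, -22, -36, 34, …
The difference pattern repeats every 3 terms and not for any smaller step, so p = 3.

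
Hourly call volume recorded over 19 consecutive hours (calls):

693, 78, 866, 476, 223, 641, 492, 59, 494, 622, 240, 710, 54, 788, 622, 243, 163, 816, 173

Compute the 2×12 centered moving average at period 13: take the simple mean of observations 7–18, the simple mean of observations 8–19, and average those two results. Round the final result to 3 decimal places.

Sum over 7–18: 492 + 59 + 494 + 622 + 240 + 710 + 54 + 788 + 622 + 243 + 163 + 816 = 5303
Sum over 8–19: 59 + 494 + 622 + 240 + 710 + 54 + 788 + 622 + 243 + 163 + 816 + 173 = 4984
CMA at t=13 = (5303 + 4984) / (2·12) = 10287 / 24 = 428.625

428.625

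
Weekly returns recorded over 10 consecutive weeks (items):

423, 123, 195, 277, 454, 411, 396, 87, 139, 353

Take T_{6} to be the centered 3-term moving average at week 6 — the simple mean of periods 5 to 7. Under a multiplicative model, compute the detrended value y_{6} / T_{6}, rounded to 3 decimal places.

Trend T_6 = (454 + 411 + 396) / 3 = 1261/3 = 420.33333
Ratio to trend: 411 / 420.33333 = 0.978

0.978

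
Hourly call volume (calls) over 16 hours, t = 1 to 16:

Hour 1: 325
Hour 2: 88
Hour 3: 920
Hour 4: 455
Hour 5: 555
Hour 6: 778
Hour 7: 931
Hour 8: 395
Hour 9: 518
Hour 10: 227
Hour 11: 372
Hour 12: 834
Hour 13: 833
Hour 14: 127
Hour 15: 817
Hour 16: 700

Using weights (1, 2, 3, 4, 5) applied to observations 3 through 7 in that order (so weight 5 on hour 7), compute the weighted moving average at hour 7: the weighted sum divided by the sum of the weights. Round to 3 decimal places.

Weighted sum: 1·920 + 2·455 + 3·555 + 4·778 + 5·931 = 920 + 910 + 1665 + 3112 + 4655 = 11262
Weight total: 1 + 2 + 3 + 4 + 5 = 15
WMA = 11262 / 15 = 750.800

750.800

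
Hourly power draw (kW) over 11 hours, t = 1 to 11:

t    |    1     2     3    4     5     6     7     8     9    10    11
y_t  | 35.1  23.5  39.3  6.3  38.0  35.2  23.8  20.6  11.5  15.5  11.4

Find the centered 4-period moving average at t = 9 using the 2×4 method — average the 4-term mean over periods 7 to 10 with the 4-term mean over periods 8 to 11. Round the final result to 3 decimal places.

16.300

Sum over 7–10: 23.8 + 20.6 + 11.5 + 15.5 = 71.4
Sum over 8–11: 20.6 + 11.5 + 15.5 + 11.4 = 59.0
CMA at t=9 = (71.4 + 59.0) / (2·4) = 130.4 / 8 = 16.300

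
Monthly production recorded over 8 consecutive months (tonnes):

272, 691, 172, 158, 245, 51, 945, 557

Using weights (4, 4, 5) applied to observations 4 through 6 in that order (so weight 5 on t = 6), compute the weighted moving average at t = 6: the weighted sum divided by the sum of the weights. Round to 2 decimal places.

143.62

Weighted sum: 4·158 + 4·245 + 5·51 = 632 + 980 + 255 = 1867
Weight total: 4 + 4 + 5 = 13
WMA = 1867 / 13 = 143.62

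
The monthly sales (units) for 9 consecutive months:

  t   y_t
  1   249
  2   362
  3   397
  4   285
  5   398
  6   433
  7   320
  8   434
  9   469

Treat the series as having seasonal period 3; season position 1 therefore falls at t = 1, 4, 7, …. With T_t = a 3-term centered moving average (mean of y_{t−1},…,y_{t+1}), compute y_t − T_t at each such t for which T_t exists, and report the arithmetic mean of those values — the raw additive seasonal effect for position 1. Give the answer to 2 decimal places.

-75.33

Season position 1 occurs at t = 4, 7 (where T_t is defined).
t=4: T_4 = 360.0000; y_4 − T_4 = 285 − 360.0000 = -75.0000
t=7: T_7 = 395.6667; y_7 − T_7 = 320 − 395.6667 = -75.6667
Mean deviation: (-75.0000 + -75.6667) / 2 = -75.33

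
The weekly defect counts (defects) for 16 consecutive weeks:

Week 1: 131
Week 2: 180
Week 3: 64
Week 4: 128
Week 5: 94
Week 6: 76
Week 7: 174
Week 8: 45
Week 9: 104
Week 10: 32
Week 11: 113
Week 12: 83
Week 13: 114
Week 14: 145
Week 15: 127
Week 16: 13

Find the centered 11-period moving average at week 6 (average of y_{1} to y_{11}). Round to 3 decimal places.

103.727

Sum of periods 1–11: 131 + 180 + 64 + 128 + 94 + 76 + 174 + 45 + 104 + 32 + 113 = 1141
Divide by 11: 1141 / 11 = 103.727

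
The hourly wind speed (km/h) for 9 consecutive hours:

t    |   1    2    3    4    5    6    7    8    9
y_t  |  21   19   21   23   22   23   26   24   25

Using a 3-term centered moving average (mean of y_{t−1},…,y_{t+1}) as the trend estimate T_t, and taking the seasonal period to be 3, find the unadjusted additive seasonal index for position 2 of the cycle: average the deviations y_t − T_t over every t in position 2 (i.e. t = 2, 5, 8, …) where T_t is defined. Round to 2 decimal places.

-1.00

Season position 2 occurs at t = 2, 5, 8 (where T_t is defined).
t=2: T_2 = 20.3333; y_2 − T_2 = 19 − 20.3333 = -1.3333
t=5: T_5 = 22.6667; y_5 − T_5 = 22 − 22.6667 = -0.6667
t=8: T_8 = 25.0000; y_8 − T_8 = 24 − 25.0000 = -1.0000
Mean deviation: (-1.3333 + -0.6667 + -1.0000) / 3 = -1.00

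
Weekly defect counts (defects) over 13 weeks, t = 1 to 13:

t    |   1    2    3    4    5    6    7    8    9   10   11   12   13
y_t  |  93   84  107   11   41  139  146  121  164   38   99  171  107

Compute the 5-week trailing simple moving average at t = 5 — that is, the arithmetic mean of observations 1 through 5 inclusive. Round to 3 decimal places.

Sum of periods 1–5: 93 + 84 + 107 + 11 + 41 = 336
Divide by 5: 336 / 5 = 67.200

67.200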